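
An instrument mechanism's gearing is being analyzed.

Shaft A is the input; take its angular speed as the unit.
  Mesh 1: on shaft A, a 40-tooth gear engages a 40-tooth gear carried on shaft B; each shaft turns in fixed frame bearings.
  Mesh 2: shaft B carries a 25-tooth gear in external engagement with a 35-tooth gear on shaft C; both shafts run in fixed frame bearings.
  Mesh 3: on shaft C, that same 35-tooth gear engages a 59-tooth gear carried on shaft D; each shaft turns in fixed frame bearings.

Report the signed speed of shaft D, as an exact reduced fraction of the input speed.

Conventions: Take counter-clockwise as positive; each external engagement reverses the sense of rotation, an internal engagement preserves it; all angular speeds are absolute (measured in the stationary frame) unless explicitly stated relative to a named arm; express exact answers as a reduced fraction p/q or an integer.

-25/59

3-mesh fixed-axis compound train (all bearings frame-fixed)
mesh 1 [40T→40T]: |ω|/ω_in = 1×40/40 = 1, sense flips to −
mesh 2 [25T→35T]: |ω|/ω_in = 1×25/35 = 5/7, sense flips to +
mesh 3 [35T→59T]: |ω|/ω_in = (5/7)×35/59 = 25/59, sense flips to −
signed output speed (× input speed) = -25/59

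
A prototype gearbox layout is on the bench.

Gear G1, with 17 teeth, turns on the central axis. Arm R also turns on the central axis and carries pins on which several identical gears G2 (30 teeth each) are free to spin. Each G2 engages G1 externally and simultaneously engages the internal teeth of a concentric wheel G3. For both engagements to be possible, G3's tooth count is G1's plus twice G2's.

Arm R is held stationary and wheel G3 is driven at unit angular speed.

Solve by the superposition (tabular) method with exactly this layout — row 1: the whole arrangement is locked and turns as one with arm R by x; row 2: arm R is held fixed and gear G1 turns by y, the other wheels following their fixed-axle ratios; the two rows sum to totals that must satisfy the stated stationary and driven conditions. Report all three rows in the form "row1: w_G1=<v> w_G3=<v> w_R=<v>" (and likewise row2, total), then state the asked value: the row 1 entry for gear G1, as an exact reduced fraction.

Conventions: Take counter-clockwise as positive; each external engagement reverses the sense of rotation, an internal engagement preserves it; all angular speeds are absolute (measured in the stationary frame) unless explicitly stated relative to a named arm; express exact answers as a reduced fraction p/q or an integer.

class = planetary set [G3 = 17+2·30 = 77; Willis about the carrier]
row 1: whole set turns with the arm by x
superposition row 2 [arm held]: sun y, ring −(17/77)·y, arm 0
boundary: total ω_arm = x = 0 and total ω_ring = x − (17/77)·y = 1  ⇒  y = -77/17, x = 0
row 2 ring = −(17/77)·(-77/17) = 1
totals (row 1 + row 2): sun 0 + (-77/17) = -77/17, ring 0 + 1 = 1, arm 0 + 0 = 0
asked cell (row1, sun) = 0

row1: w_G1=0 w_G3=0 w_R=0
row2: w_G1=-77/17 w_G3=1 w_R=0
total: w_G1=-77/17 w_G3=1 w_R=0
asked value: 0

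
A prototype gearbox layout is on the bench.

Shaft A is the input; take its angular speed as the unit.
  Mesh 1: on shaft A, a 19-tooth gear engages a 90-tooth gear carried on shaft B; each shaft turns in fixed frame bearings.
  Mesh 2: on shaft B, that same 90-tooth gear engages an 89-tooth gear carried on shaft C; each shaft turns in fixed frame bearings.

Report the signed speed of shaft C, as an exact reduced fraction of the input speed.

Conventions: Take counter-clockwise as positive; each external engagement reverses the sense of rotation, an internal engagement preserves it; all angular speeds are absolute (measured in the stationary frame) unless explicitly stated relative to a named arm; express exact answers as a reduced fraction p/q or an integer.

2-mesh fixed-axis compound train (all bearings frame-fixed)
mesh 1 [19T→90T]: |ω|/ω_in = 1×19/90 = 19/90, sense flips to −
mesh 2 [90T→89T]: |ω|/ω_in = (19/90)×90/89 = 19/89, sense flips to +
signed output speed (× input speed) = 19/89

19/89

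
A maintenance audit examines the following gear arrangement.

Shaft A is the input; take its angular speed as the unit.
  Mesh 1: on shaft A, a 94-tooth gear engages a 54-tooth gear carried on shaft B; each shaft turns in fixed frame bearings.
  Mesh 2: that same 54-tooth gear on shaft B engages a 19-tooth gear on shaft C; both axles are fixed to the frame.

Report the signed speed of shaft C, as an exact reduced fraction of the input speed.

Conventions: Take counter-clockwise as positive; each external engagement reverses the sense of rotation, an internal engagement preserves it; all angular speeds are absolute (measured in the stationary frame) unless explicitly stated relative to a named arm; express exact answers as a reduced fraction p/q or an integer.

2-mesh fixed-axis compound train (all bearings frame-fixed)
mesh 1 [94T→54T]: |ω|/ω_in = 1×94/54 = 47/27, sense flips to −
mesh 2 [54T→19T]: |ω|/ω_in = (47/27)×54/19 = 94/19, sense flips to +
signed output speed (× input speed) = 94/19

94/19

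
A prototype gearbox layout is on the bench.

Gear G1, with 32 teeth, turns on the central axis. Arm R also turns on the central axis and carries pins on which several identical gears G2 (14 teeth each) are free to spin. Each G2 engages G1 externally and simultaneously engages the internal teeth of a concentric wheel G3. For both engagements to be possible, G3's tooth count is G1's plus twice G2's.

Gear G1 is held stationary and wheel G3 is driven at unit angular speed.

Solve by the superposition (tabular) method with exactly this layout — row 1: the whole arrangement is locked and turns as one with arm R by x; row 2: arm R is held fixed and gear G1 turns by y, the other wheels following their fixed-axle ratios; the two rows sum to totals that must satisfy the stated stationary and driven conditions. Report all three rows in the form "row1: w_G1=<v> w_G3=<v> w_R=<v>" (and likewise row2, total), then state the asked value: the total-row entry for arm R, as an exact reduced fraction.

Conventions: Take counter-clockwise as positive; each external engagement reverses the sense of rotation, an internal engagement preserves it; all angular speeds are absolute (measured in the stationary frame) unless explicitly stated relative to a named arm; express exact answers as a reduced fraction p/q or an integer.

row1: w_G1=15/23 w_G3=15/23 w_R=15/23
row2: w_G1=-15/23 w_G3=8/23 w_R=0
total: w_G1=0 w_G3=1 w_R=15/23
asked value: 15/23

topology: planetary set — G1 32T / G2 14T / G3 60T, arm = carrier (Willis)
row 1 — lock + rotate with arm: ω_sun = ω_ring = ω_arm = x
superposition row 2 [arm held]: sun y, ring −(32/60)·y, arm 0
boundary: total ω_sun = x + y = 0 and total ω_ring = x − (32/60)·y = 1  ⇒  y = -15/23, x = 15/23
row 2 ring = −(32/60)·(-15/23) = 8/23
totals (row 1 + row 2): sun 15/23 + (-15/23) = 0, ring 15/23 + 8/23 = 1, arm 15/23 + 0 = 15/23
asked cell (total, arm) = 15/23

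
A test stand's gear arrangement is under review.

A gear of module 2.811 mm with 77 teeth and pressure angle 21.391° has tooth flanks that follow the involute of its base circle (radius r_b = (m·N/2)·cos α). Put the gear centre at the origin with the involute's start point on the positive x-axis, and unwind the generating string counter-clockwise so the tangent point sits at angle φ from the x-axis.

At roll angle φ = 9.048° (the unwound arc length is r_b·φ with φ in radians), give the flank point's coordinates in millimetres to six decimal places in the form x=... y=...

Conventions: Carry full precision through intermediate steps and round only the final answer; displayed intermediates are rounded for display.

recognized (one wheel, involute flank): single-mesh tooth geometry, m = 2.811, N = 77
pitch radius r_p = m·N/2 = 2.811·77/2 = 108.223500
base radius r_b = r_p·cos α = 108.223500·cos 21.391° = 100.768321
roll angle φ = 9.048° = 0.15791739 rad
x = r_b·(cos φ + φ·sin φ) = 102.016973
y = r_b·(sin φ − φ·cos φ) = 0.131950

x=102.016973 y=0.131950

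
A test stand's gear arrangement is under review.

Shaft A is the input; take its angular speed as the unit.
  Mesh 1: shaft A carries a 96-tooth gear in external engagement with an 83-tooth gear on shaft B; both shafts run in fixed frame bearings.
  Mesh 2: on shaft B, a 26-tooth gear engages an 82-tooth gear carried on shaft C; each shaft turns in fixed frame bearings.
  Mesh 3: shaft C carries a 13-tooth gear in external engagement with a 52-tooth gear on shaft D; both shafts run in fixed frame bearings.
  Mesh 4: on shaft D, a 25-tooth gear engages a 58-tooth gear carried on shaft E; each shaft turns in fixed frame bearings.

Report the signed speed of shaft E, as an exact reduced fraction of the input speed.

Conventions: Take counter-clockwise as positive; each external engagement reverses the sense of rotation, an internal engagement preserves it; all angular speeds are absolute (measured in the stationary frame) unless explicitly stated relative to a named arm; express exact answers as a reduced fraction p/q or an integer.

3900/98687

4-mesh fixed-axis compound train (all bearings frame-fixed)
mesh 1 [96T→83T]: |ω|/ω_in = 1×96/83 = 96/83, sense flips to −
mesh 2 [26T→82T]: |ω|/ω_in = (96/83)×26/82 = 1248/3403, sense flips to +
mesh 3 [13T→52T]: |ω|/ω_in = (1248/3403)×13/52 = 312/3403, sense flips to −
mesh 4 [25T→58T]: |ω|/ω_in = (312/3403)×25/58 = 3900/98687, sense flips to +
signed output speed (× input speed) = 3900/98687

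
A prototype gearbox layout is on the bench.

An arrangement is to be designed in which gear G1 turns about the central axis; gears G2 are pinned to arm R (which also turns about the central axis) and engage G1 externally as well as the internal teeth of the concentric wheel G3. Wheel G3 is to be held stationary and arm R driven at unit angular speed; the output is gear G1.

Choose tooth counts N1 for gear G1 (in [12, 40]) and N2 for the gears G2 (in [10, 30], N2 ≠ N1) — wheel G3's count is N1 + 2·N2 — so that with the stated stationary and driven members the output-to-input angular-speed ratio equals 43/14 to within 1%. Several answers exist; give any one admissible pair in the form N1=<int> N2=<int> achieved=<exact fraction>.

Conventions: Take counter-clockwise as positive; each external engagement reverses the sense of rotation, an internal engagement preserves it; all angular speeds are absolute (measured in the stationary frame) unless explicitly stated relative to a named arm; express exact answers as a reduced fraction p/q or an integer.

topology: planetary set — design target 43/14, arm = carrier (Willis)
Willis with ω_ring = 0: ω_sun/ω_arm = (N1+N3)/N1; set equal to 43/14  ⇒  N3/N1 = 43/14 − 1 = 29/14
N3 = N1 + 2·N2  ⇒  N2/N1 = (N3/N1 − 1)/2 = (29/14 − 1)/2 = 15/28
smallest multiple with N1 ≥ 12 and N2 ≥ 10: k = 1  ⇒  N1 = 1·28 = 28, N2 = 1·15 = 15 (N1 ≤ 40, N2 ≤ 30, N2 ≠ N1 ✓), N3 = 28 + 2·15 = 58
check: (N1+N3)/N1 with N1 = 28, N3 = 58 gives 43/14; |achieved − target| = 0 ≤ 43/1400 ✓

N1=28 N2=15 achieved=43/14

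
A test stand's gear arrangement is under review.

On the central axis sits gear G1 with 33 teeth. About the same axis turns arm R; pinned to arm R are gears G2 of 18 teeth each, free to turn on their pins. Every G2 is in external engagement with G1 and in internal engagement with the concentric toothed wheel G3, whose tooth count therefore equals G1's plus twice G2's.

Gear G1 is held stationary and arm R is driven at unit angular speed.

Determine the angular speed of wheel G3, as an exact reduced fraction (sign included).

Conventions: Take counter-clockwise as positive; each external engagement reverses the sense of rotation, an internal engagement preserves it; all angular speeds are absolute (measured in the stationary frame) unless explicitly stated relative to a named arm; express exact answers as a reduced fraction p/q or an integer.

34/23

recognized (axles ride arm R): planetary set, 33/18/69 teeth
ring teeth: 33 + 2·18 = 69
33(ω_sun−ω_arm) = −69(ω_ring−ω_arm),  ω_sun = 0, ω_arm = 1
ω_ring = 1 − (33/69)(0−1) = 34/23
exact speed ratio = 34/23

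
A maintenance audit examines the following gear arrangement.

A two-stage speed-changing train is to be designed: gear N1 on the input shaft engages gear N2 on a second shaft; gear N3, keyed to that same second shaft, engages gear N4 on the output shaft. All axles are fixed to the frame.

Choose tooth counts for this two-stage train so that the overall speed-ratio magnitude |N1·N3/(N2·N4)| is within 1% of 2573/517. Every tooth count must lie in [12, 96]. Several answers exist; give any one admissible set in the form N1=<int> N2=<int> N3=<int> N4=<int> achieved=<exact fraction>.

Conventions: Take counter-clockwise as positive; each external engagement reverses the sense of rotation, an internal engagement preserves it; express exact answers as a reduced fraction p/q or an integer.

N1=62 N2=22 N3=83 N4=47 achieved=2573/517

design class (target 2573/517): fixed-axis compound train
target = 2573/517 in lowest terms: an exact hit needs N1·N3 = k·2573 and N2·N4 = k·517 for one integer k, every count in [12, 96]; additionally prefer no 1:1 stage (N1 ≠ N2, N3 ≠ N4)
k = 1: no 1:1-free in-range split of k·2573 and k·517 into factor pairs; take k = 2
k = 2: N1·N3 = 5146 = 62·83, N2·N4 = 1034 = 22·47
achieved = 62·83/(22·47) = 2573/517; |achieved − target| = 0 ≤ 2573/51700 ✓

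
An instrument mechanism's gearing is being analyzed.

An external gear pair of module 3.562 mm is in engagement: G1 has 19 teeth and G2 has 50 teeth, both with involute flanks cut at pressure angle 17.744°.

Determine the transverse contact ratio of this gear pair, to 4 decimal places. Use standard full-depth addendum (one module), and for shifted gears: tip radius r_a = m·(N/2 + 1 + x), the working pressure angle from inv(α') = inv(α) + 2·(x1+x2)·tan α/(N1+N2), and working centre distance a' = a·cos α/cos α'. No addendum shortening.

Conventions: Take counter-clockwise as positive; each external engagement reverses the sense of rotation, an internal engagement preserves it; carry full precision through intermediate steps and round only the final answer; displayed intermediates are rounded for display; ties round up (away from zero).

1.7566

topology: single-mesh involute geometry — m = 3.562, 19T/50T pair
base radii: r_b1 = 32.229202, r_b2 = 84.813688
tip radii: r_a1 = 37.401000, r_a2 = 92.612000
no profile shift: α' = α, a' = a
action lengths: √(r_a1²−r_b1²) = 18.976653, √(r_a2²−r_b2²) = 37.197054
base pitch p_b = π·m·cos α = 10.658002
CR = (18.976653 + 37.197054 − 122.889000·sin 17.74400°)/10.658002 = 1.756567
contact ratio ≈ 1.7566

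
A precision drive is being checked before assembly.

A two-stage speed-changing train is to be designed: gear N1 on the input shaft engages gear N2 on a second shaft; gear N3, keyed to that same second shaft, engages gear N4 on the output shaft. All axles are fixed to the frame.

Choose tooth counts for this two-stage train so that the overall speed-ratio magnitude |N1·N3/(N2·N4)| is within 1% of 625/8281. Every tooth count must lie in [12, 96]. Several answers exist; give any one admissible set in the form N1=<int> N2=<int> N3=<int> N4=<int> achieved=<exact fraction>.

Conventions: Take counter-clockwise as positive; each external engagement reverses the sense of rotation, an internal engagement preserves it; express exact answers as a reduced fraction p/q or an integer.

design class (target 625/8281): fixed-axis compound train
target = 625/8281 in lowest terms: an exact hit needs N1·N3 = k·625 and N2·N4 = k·8281 for one integer k, every count in [12, 96]; additionally prefer no 1:1 stage (N1 ≠ N2, N3 ≠ N4)
k = 1: N1·N3 = 625 = 25·25, N2·N4 = 8281 = 91·91
achieved = 25·25/(91·91) = 625/8281; |achieved − target| = 0 ≤ 25/33124 ✓

N1=25 N2=91 N3=25 N4=91 achieved=625/8281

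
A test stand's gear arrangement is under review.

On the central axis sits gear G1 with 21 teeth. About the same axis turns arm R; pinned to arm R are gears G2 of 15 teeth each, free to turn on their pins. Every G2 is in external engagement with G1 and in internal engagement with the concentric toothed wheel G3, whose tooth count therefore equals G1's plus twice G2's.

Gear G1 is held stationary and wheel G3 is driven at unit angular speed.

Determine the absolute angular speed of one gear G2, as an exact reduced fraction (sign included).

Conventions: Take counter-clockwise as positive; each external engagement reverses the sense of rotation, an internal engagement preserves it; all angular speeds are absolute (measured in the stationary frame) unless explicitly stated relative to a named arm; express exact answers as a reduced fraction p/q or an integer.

topology: planetary set — G1 21T / G2 15T / G3 51T, arm = carrier (Willis)
ring teeth: 21 + 2·15 = 51
21(ω_sun−ω_arm) = −51(ω_ring−ω_arm),  ω_sun = 0, ω_ring = 1
21(0−ω_arm) = −51(1−ω_arm)  ⇒  72·ω_arm = 51  ⇒  ω_arm = 17/24
sun–planet mesh: 21·(0−17/24) = −15·(ω_p−ω_arm)  ⇒  ω_p−ω_arm = 119/120
ω_p = 17/24 + 119/120 = 17/10
exact speed ratio = 17/10

17/10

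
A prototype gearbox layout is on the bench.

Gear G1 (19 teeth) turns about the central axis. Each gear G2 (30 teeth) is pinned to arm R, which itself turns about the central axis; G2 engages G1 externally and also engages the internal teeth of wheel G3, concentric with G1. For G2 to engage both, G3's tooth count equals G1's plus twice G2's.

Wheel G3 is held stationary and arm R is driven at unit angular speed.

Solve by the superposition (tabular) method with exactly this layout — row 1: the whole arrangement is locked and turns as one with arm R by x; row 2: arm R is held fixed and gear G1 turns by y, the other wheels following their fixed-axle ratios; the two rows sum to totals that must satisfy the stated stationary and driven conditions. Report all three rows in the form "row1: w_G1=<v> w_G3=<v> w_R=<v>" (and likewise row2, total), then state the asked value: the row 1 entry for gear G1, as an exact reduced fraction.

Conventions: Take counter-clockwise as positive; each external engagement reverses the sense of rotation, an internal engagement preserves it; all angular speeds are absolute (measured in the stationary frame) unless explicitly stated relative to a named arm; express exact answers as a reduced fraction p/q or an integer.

row1: w_G1=1 w_G3=1 w_R=1
row2: w_G1=79/19 w_G3=-1 w_R=0
total: w_G1=98/19 w_G3=0 w_R=1
asked value: 1

recognized (axles ride arm R): planetary set, 19/30/79 teeth
row 1: whole set turns with the arm by x
row 2 (arm held, sun turns y): ω_ring = −(19/79)·y, ω_arm = 0
boundary: total ω_ring = x − (19/79)·y = 0 and total ω_arm = x = 1  ⇒  y = 79/19, x = 1
row 2 ring = −(19/79)·79/19 = -1
totals (row 1 + row 2): sun 1 + 79/19 = 98/19, ring 1 + (-1) = 0, arm 1 + 0 = 1
asked cell (row1, sun) = 1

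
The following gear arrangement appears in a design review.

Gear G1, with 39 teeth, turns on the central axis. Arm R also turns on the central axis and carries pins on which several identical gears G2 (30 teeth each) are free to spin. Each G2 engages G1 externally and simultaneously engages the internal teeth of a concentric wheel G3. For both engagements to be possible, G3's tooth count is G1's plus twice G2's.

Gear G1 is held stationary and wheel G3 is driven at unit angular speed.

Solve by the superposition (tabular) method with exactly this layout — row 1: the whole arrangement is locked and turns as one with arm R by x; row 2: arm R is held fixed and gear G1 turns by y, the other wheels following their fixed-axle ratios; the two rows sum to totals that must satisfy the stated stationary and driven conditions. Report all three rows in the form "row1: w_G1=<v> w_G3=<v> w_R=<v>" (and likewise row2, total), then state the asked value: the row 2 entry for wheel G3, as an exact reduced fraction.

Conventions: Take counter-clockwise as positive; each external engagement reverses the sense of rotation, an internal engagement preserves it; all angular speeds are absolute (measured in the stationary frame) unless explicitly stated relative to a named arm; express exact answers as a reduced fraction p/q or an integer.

recognized (axles ride arm R): planetary set, 39/30/99 teeth
superposition row 1 [locked train]: every member turns x
superposition row 2 [arm held]: sun y, ring −(39/99)·y, arm 0
boundary: total ω_sun = x + y = 0 and total ω_ring = x − (39/99)·y = 1  ⇒  y = -33/46, x = 33/46
row 2 ring = −(39/99)·(-33/46) = 13/46
totals (row 1 + row 2): sun 33/46 + (-33/46) = 0, ring 33/46 + 13/46 = 1, arm 33/46 + 0 = 33/46
asked cell (row2, ring) = 13/46

row1: w_G1=33/46 w_G3=33/46 w_R=33/46
row2: w_G1=-33/46 w_G3=13/46 w_R=0
total: w_G1=0 w_G3=1 w_R=33/46
asked value: 13/46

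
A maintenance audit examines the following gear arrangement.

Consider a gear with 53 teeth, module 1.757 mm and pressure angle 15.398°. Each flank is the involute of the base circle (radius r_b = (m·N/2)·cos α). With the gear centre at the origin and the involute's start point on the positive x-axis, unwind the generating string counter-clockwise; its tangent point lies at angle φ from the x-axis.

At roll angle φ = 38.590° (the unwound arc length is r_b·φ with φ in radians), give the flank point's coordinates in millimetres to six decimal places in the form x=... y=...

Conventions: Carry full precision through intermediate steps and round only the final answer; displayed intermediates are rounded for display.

topology: single-mesh involute geometry — m = 1.757, N = 53
pitch radius r_p = m·N/2 = 1.757·53/2 = 46.560500
base radius r_b = r_p·cos α = 46.560500·cos 15.398° = 44.889196
roll angle φ = 38.590° = 0.67352256 rad
x = r_b·(cos φ + φ·sin φ) = 53.944893
y = r_b·(sin φ − φ·cos φ) = 4.367637

x=53.944893 y=4.367637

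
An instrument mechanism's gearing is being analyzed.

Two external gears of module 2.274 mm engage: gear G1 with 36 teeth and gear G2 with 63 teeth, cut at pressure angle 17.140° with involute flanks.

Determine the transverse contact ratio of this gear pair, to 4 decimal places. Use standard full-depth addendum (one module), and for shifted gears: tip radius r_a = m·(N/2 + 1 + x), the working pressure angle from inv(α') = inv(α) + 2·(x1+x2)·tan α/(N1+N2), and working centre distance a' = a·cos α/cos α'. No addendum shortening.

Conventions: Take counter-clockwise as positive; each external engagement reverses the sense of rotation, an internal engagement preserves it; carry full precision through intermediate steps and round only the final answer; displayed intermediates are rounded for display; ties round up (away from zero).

recognized (one external pair, fixed centres): single-mesh tooth geometry, m = 2.274, N1 = 36, N2 = 63
base radii: r_b1 = 39.114108, r_b2 = 68.449688
tip radii: r_a1 = 43.206000, r_a2 = 73.905000
no profile shift: α' = α, a' = a
action lengths: √(r_a1²−r_b1²) = 18.353338, √(r_a2²−r_b2²) = 27.867350
base pitch p_b = π·m·cos α = 6.826700
CR = (18.353338 + 27.867350 − 112.563000·sin 17.14000°)/6.826700 = 1.911249
contact ratio ≈ 1.9112

1.9112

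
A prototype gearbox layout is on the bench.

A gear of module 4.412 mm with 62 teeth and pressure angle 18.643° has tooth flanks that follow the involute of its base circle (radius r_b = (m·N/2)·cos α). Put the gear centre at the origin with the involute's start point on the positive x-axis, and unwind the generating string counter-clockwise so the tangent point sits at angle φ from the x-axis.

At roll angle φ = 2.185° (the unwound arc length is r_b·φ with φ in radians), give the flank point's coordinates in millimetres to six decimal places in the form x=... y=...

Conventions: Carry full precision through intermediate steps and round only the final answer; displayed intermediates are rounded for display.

topology: single-mesh involute geometry — m = 4.412, N = 62
pitch radius r_p = m·N/2 = 4.412·62/2 = 136.772000
base radius r_b = r_p·cos α = 136.772000·cos 18.643° = 129.595404
roll angle φ = 2.185° = 0.03813544 rad
x = r_b·(cos φ + φ·sin φ) = 129.689606
y = r_b·(sin φ − φ·cos φ) = 0.002395

x=129.689606 y=0.002395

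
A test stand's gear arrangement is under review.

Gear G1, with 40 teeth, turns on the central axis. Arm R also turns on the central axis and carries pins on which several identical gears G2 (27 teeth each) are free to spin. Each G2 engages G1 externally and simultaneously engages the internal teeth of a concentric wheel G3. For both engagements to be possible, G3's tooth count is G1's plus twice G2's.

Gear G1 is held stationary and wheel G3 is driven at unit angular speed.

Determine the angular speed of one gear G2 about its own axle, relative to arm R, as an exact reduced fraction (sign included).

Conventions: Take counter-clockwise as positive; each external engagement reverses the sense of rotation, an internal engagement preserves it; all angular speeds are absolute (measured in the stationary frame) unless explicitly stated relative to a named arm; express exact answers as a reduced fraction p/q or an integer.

planetary set (40T centre, 27T on arm, 94T internal) — Willis relation
ring teeth: 40 + 2·27 = 94
40(ω_sun−ω_arm) = −94(ω_ring−ω_arm),  ω_sun = 0, ω_ring = 1
40(0−ω_arm) = −94(1−ω_arm)  ⇒  134·ω_arm = 94  ⇒  ω_arm = 47/67
sun–planet mesh: 40·(0−47/67) = −27·(ω_p−ω_arm)  ⇒  ω_p−ω_arm = 1880/1809
exact speed ratio = 1880/1809

1880/1809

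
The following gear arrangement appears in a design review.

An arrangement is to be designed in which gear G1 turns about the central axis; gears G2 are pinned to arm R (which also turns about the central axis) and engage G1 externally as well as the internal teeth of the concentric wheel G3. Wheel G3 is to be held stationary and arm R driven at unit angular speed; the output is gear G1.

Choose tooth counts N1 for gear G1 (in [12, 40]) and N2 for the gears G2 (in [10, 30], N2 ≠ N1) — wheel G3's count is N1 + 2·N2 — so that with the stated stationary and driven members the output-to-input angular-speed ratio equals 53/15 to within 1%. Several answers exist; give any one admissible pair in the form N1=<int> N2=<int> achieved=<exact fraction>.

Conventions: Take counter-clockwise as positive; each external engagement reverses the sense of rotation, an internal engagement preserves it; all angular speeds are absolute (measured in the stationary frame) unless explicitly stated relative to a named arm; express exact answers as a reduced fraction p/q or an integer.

N1=30 N2=23 achieved=53/15

topology: planetary set — design target 53/15, arm = carrier (Willis)
Willis with ω_ring = 0: ω_sun/ω_arm = (N1+N3)/N1; set equal to 53/15  ⇒  N3/N1 = 53/15 − 1 = 38/15
N3 = N1 + 2·N2  ⇒  N2/N1 = (N3/N1 − 1)/2 = (38/15 − 1)/2 = 23/30
smallest multiple with N1 ≥ 12 and N2 ≥ 10: k = 1  ⇒  N1 = 1·30 = 30, N2 = 1·23 = 23 (N1 ≤ 40, N2 ≤ 30, N2 ≠ N1 ✓), N3 = 30 + 2·23 = 76
check: (N1+N3)/N1 with N1 = 30, N3 = 76 gives 53/15; |achieved − target| = 0 ≤ 53/1500 ✓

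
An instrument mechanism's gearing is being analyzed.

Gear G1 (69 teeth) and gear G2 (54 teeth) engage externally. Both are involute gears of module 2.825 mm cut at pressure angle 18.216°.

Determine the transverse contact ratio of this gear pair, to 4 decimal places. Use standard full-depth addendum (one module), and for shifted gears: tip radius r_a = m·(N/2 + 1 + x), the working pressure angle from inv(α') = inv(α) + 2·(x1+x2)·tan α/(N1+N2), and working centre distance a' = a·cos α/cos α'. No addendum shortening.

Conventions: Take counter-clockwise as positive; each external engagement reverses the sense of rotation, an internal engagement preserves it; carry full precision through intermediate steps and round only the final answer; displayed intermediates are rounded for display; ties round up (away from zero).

recognized (one external pair, fixed centres): single-mesh tooth geometry, m = 2.825, N1 = 69, N2 = 54
base radii: r_b1 = 92.578147, r_b2 = 72.452463
tip radii: r_a1 = 100.287500, r_a2 = 79.100000
no profile shift: α' = α, a' = a
action lengths: √(r_a1²−r_b1²) = 38.559946, √(r_a2²−r_b2²) = 31.740363
base pitch p_b = π·m·cos α = 8.430227
CR = (38.559946 + 31.740363 − 173.737500·sin 18.21600°)/8.430227 = 1.896738
contact ratio ≈ 1.8967

1.8967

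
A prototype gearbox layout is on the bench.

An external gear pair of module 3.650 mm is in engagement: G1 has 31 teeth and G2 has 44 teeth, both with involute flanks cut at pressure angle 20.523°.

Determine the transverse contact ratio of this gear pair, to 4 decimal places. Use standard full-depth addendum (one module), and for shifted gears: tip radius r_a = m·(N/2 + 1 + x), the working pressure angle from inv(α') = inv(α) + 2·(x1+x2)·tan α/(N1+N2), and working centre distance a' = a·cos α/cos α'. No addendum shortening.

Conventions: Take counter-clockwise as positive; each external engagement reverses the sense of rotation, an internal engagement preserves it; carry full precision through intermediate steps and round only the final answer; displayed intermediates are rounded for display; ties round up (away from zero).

1.6719

class = single-mesh tooth geometry [involute pair 31T × 44T, m = 3.650]
base radii: r_b1 = 52.984271, r_b2 = 75.203482
tip radii: r_a1 = 60.225000, r_a2 = 83.950000
no profile shift: α' = α, a' = a
action lengths: √(r_a1²−r_b1²) = 28.630711, √(r_a2²−r_b2²) = 37.310036
base pitch p_b = π·m·cos α = 10.739032
CR = (28.630711 + 37.310036 − 136.875000·sin 20.52300°)/10.739032 = 1.671906
contact ratio ≈ 1.6719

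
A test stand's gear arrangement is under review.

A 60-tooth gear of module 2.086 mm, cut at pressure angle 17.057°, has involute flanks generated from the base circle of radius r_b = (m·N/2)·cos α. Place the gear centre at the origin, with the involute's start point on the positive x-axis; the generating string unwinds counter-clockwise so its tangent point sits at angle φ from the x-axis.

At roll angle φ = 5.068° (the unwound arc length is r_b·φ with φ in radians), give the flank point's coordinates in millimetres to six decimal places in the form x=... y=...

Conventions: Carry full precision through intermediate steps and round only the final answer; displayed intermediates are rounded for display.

x=60.060906 y=0.013791

recognized (one wheel, involute flank): single-mesh tooth geometry, m = 2.086, N = 60
pitch radius r_p = m·N/2 = 2.086·60/2 = 62.580000
base radius r_b = r_p·cos α = 62.580000·cos 17.057° = 59.827320
roll angle φ = 5.068° = 0.08845329 rad
x = r_b·(cos φ + φ·sin φ) = 60.060906
y = r_b·(sin φ − φ·cos φ) = 0.013791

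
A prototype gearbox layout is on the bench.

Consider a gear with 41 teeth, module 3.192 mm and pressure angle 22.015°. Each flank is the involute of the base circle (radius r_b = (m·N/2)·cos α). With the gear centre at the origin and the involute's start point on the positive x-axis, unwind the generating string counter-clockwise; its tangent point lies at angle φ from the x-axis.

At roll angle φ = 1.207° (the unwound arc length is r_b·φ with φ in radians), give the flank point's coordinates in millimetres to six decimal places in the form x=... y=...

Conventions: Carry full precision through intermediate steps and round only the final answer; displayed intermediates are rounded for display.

x=60.678243 y=0.000189

single-mesh involute tooth geometry (41T wheel at module 3.192)
pitch radius r_p = m·N/2 = 3.192·41/2 = 65.436000
base radius r_b = r_p·cos α = 65.436000·cos 22.015° = 60.664783
roll angle φ = 1.207° = 0.02106612 rad
x = r_b·(cos φ + φ·sin φ) = 60.678243
y = r_b·(sin φ − φ·cos φ) = 0.000189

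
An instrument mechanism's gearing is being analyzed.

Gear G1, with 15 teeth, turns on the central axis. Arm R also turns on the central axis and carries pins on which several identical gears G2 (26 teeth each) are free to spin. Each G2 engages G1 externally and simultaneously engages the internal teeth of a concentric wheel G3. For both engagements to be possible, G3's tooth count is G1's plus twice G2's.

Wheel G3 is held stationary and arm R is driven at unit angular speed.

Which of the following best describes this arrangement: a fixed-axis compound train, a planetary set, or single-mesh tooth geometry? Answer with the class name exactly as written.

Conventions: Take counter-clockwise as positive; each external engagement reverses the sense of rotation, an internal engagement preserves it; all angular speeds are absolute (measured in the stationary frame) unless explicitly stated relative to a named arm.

planetary set

class = planetary set [G3 = 15+2·26 = 67; Willis about the carrier]
classification: planetary set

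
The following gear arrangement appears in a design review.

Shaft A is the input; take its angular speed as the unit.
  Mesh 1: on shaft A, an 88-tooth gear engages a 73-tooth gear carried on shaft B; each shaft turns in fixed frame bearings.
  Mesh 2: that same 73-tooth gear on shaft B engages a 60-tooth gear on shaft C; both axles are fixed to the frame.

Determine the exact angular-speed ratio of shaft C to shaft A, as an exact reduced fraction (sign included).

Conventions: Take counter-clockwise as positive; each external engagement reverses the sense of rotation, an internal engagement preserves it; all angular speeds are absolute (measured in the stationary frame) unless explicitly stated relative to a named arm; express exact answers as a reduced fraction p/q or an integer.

class = fixed-axis compound train [2 meshes; 2 ratios multiply, 2 sense flips]
mesh 1 [88T→73T]: running ratio 88/73, sense −
mesh 2 [73T→60T]: running ratio 22/15, sense +
ω_out/ω_in = 22/15

22/15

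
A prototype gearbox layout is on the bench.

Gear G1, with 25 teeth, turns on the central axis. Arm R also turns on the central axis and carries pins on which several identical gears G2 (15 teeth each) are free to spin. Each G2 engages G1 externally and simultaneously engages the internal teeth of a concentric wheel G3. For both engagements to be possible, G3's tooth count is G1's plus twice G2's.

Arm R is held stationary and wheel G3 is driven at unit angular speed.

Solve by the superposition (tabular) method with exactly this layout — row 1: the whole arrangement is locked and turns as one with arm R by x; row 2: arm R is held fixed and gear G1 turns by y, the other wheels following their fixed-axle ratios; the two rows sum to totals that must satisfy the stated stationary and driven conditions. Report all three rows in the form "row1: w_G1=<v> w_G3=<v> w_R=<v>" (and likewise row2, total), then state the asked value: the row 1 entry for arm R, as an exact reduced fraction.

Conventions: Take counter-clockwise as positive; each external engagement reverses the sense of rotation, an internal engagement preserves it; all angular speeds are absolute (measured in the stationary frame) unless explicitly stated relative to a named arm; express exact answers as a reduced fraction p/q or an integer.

row1: w_G1=0 w_G3=0 w_R=0
row2: w_G1=-11/5 w_G3=1 w_R=0
total: w_G1=-11/5 w_G3=1 w_R=0
asked value: 0

topology: planetary set — G1 25T / G2 15T / G3 55T, arm = carrier (Willis)
superposition row 1 [locked train]: every member turns x
superposition row 2 [arm held]: sun y, ring −(25/55)·y, arm 0
boundary: total ω_arm = x = 0 and total ω_ring = x − (25/55)·y = 1  ⇒  y = -11/5, x = 0
row 2 ring = −(25/55)·(-11/5) = 1
totals (row 1 + row 2): sun 0 + (-11/5) = -11/5, ring 0 + 1 = 1, arm 0 + 0 = 0
asked cell (row1, arm) = 0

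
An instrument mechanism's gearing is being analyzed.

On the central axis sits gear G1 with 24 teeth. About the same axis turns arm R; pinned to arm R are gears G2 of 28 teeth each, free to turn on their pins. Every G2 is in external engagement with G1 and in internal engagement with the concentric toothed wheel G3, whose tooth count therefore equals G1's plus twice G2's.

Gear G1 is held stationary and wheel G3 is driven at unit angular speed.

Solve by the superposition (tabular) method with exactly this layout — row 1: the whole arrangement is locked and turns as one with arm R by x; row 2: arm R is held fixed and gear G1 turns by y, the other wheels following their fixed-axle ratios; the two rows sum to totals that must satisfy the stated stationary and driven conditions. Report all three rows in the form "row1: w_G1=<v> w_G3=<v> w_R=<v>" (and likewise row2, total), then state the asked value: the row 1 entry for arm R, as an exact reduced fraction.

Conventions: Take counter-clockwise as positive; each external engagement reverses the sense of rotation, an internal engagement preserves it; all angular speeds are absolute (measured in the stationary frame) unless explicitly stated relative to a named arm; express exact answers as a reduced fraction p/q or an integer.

recognized (axles ride arm R): planetary set, 24/28/80 teeth
row 1 (train locked, turned with arm): all members turn x
row 2: sun turns y, ring = −(24/80)·y, arm 0
boundary: total ω_sun = x + y = 0 and total ω_ring = x − (24/80)·y = 1  ⇒  y = -10/13, x = 10/13
row 2 ring = −(24/80)·(-10/13) = 3/13
totals (row 1 + row 2): sun 10/13 + (-10/13) = 0, ring 10/13 + 3/13 = 1, arm 10/13 + 0 = 10/13
asked cell (row1, arm) = 10/13

row1: w_G1=10/13 w_G3=10/13 w_R=10/13
row2: w_G1=-10/13 w_G3=3/13 w_R=0
total: w_G1=0 w_G3=1 w_R=10/13
asked value: 10/13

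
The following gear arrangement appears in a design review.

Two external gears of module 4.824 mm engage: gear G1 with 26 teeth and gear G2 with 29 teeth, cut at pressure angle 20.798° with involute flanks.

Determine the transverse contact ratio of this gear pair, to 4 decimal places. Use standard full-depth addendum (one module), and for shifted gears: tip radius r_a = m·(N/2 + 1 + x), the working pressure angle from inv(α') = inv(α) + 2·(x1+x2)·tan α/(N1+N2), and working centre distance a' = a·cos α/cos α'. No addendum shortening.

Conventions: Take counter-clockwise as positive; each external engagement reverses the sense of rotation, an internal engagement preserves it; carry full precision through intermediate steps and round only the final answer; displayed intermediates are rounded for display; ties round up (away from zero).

single-mesh involute tooth geometry (26T engaging 29T at module 4.824)
base radii: r_b1 = 58.625565, r_b2 = 65.390053
tip radii: r_a1 = 67.536000, r_a2 = 74.772000
no profile shift: α' = α, a' = a
action lengths: √(r_a1²−r_b1²) = 33.528412, √(r_a2²−r_b2²) = 36.262831
base pitch p_b = π·m·cos α = 14.167511
CR = (33.528412 + 36.262831 − 132.660000·sin 20.79800°)/14.167511 = 1.601346
contact ratio ≈ 1.6013

1.6013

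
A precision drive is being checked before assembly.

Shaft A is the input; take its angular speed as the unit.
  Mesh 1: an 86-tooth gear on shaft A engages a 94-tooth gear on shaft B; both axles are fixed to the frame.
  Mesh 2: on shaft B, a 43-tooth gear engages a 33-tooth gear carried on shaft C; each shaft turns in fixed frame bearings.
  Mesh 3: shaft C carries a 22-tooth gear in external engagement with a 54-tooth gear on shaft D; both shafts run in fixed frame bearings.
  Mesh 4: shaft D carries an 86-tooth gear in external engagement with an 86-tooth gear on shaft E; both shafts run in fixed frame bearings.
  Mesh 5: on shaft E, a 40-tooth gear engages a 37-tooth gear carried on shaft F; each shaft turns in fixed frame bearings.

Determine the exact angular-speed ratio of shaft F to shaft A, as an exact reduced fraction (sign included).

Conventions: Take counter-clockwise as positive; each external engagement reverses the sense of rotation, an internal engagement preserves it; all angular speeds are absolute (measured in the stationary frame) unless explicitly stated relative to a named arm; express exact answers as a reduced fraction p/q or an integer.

class = fixed-axis compound train [5 meshes; 5 ratios multiply, 5 sense flips]
mesh 1 [86T→94T]: running ratio 43/47, sense −
mesh 2 [43T→33T]: running ratio 1849/1551, sense +
mesh 3 [22T→54T]: running ratio 1849/3807, sense −
mesh 4 [86T→86T]: running ratio 1849/3807, sense +
mesh 5 [40T→37T]: running ratio 73960/140859, sense −
ω_out/ω_in = -73960/140859

-73960/140859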